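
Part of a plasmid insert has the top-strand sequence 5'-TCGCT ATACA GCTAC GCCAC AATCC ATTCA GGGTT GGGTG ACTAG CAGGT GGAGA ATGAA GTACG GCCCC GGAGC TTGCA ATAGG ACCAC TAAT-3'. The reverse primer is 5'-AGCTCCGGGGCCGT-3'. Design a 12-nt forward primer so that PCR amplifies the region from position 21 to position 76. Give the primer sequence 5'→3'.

5'-AATCCATTCAGG-3'

The reverse primer's reverse complement ACGGCCCCGGAGCT matches the template at positions 63–76; the product starts at position 21.
The forward primer is identical to the top strand over positions 21–32: AATCCATTCAGG.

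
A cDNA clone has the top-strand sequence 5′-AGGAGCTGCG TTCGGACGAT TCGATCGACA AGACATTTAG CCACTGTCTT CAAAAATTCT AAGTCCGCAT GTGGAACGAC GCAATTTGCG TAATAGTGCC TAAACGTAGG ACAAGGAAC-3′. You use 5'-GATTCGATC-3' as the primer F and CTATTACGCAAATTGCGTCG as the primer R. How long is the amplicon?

79 bp

Forward primer GATTCGATC is found on the top strand at positions 18–26.
Reverse complement of the reverse primer: CGACGCAATTTGCGTAATAG. This occurs on the top strand at positions 77–96.
Amplicon spans positions 18–96: 79 bp.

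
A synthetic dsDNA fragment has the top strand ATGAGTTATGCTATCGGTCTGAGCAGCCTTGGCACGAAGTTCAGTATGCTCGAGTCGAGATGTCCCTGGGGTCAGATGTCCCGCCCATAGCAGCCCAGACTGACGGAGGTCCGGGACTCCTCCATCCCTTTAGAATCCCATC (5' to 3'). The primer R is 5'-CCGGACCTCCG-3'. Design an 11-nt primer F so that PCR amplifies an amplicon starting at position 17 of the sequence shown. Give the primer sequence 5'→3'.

The reverse primer's reverse complement CGGAGGTCCGG matches the template at positions 104–114; the product starts at position 17.
The forward primer is identical to the top strand over positions 17–27: GTCTGAGCAGC.

5'-GTCTGAGCAGC-3'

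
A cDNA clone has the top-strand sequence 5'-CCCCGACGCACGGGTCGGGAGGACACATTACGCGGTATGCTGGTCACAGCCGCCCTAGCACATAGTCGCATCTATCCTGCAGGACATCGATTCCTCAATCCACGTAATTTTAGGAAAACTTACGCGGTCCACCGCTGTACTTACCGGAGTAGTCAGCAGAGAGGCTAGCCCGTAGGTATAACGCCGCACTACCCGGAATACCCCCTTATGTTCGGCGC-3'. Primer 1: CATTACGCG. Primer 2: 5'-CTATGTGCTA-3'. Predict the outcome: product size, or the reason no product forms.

Primer 1 (CATTACGCG) matches the top strand at positions 26–34; it acts as a forward primer.
Primer 2's reverse complement is TAGCACATAG, matching the top strand at positions 56–65; it acts as a reverse primer.
The 3' ends face each other across positions 26–65, giving a 40 bp product.

Yes — a 40 bp product.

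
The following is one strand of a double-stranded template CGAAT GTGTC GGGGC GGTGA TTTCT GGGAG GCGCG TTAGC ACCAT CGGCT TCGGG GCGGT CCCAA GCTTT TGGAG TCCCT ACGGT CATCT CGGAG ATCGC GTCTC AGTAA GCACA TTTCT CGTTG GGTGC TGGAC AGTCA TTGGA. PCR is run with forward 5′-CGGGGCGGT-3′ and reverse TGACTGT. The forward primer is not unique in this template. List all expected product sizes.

The forward primer CGGGGCGGT matches the top strand at positions 10–18, 52–60.
The reverse primer's reverse complement is ACAGTCA, matching at positions 134–140.
Each forward site pairs with the reverse site to give a product ending at position 140: sizes 131, 89 bp.

131 bp, 89 bp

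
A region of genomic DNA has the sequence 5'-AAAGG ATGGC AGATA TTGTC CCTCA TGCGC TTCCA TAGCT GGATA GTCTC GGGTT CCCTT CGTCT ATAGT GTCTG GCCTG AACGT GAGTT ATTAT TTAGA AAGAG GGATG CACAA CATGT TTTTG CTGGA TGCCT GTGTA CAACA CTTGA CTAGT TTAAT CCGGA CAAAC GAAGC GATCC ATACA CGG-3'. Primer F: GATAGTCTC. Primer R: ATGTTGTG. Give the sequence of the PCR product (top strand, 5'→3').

Forward primer GATAGTCTC is found on the top strand at positions 42–50.
Reverse complement of the reverse primer: CACAACAT. This occurs on the top strand at positions 111–118.
The product is the template from position 42 through 118 (77 bp).

5'-GATAGTCTCGGGTTCCCTTCGTCTATAGTGTCTGGCCTGAACGTGAGTTATTATTTAGAAAGAGGGATGCACAACAT-3'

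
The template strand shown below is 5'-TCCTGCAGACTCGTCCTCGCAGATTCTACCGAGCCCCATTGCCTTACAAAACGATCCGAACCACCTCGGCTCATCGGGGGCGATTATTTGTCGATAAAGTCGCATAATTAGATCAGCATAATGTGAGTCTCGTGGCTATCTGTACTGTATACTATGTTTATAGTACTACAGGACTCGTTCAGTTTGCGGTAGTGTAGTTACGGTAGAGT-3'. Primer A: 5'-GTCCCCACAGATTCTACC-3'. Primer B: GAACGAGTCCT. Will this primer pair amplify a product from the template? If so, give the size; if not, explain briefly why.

Primer A (GTCCCCACAGATTCTACC) does not match the top strand, and its reverse complement GGTAGAATCTGTGGGGAC does not match either.
With no annealing site for primer A, no amplification occurs.

No product — primer A has no binding site in the template.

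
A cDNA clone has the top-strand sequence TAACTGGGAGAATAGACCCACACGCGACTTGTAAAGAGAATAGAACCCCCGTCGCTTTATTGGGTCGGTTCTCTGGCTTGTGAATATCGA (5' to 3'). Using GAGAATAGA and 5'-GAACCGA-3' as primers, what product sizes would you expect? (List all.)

The forward primer GAGAATAGA matches the top strand at positions 8–16, 36–44.
The reverse primer's reverse complement is TCGGTTC, matching at positions 65–71.
Each forward site pairs with the reverse site to give a product ending at position 71: sizes 64, 36 bp.

64 bp, 36 bp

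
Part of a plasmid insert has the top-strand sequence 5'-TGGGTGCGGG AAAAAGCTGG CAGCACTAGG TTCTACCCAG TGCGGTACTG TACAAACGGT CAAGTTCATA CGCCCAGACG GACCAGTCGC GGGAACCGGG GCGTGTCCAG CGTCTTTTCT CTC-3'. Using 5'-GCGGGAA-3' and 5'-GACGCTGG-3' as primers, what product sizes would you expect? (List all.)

The forward primer GCGGGAA matches the top strand at positions 6–12, 89–95.
The reverse primer's reverse complement is CCAGCGTC, matching at positions 107–114.
Each forward site pairs with the reverse site to give a product ending at position 114: sizes 109, 26 bp.

109 bp, 26 bp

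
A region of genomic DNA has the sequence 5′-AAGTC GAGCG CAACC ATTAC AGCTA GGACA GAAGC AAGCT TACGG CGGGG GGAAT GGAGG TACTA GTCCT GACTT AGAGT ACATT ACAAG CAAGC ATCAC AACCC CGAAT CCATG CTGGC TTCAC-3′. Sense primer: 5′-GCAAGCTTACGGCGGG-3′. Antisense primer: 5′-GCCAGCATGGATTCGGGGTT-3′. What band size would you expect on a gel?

Scanning the template, GCAAGCTTACGGCGGG occurs at positions 34–49; this primer anneals to the bottom strand there with its 3' end pointing downstream.
The reverse primer's reverse complement is AACCCCGAATCCATGCTGGC, which matches the template at positions 101–120.
Amplicon spans positions 34–120: 87 bp.

87 bp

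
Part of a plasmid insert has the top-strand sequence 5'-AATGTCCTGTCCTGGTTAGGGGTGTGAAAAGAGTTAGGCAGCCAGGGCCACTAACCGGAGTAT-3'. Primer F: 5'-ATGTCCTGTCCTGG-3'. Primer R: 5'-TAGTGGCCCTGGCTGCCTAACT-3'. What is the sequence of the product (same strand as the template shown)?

Scanning the template, ATGTCCTGTCCTGG occurs at positions 2–15; this primer anneals to the bottom strand there with its 3' end pointing downstream.
Taking the reverse complement of TAGTGGCCCTGGCTGCCTAACT gives AGTTAGGCAGCCAGGGCCACTA, found at positions 32–53 on the template; the primer anneals here to the top strand with its 3' end pointing upstream.
The product is the template from position 2 through 53 (52 bp).

5'-ATGTCCTGTCCTGGTTAGGGGTGTGAAAAGAGTTAGGCAGCCAGGGCCACTA-3'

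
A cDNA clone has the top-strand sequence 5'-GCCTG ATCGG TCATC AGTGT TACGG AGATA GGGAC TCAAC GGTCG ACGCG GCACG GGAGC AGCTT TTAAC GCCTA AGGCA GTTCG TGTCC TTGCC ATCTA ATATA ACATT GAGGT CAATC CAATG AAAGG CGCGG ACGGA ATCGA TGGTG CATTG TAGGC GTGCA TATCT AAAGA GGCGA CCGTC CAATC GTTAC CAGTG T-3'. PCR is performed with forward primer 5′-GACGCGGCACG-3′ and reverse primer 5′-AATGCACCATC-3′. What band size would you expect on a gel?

110 bp

The forward primer matches the template at positions 45–55.
The reverse primer's reverse complement is GATGGTGCATT, which matches the template at positions 144–154.
The product runs from position 45 to position 154, so its length is 154 − 45 + 1 = 110 bp.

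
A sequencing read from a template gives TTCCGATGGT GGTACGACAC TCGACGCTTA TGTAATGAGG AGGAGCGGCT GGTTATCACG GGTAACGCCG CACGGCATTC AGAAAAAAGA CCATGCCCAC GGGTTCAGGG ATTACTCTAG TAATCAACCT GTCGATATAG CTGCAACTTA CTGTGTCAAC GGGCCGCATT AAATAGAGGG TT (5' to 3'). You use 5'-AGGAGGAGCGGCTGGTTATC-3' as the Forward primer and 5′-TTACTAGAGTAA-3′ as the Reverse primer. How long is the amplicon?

86 bp

Scanning the template, AGGAGGAGCGGCTGGTTATC occurs at positions 38–57; this primer anneals to the bottom strand there with its 3' end pointing downstream.
The reverse primer's reverse complement is TTACTCTAGTAA, which matches the template at positions 112–123.
Amplicon spans positions 38–123: 86 bp.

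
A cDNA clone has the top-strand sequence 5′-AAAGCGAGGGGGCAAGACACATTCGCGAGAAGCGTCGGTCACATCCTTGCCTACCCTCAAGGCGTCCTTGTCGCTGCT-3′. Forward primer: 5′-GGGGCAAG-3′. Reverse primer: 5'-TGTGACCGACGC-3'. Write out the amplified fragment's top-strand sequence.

Scanning the template, GGGGCAAG occurs at positions 9–16; this primer anneals to the bottom strand there with its 3' end pointing downstream.
Reverse complement of the reverse primer: GCGTCGGTCACA. This occurs on the top strand at positions 32–43.
The product is the template from position 9 through 43 (35 bp).

5'-GGGGCAAGACACATTCGCGAGAAGCGTCGGTCACA-3'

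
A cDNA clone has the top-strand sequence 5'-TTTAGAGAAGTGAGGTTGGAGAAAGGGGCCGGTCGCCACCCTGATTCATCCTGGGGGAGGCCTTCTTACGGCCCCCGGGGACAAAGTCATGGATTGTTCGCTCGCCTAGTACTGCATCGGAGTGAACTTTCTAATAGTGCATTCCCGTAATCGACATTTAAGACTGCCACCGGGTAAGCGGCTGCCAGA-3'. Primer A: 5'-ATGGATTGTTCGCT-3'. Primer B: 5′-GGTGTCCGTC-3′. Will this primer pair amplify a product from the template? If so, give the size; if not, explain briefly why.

No product — primer B has no binding site in the template.

Primer B (GGTGTCCGTC) does not match the top strand, and its reverse complement GACGGACACC does not match either.
With no annealing site for primer B, no amplification occurs.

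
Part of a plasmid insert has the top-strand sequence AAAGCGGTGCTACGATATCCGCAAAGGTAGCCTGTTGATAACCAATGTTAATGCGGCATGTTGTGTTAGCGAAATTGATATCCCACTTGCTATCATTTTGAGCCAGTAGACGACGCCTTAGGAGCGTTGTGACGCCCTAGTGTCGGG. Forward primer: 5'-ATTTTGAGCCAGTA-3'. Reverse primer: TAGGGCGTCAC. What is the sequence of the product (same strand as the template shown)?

5'-ATTTTGAGCCAGTAGACGACGCCTTAGGAGCGTTGTGACGCCCTA-3'

Forward primer ATTTTGAGCCAGTA is found on the top strand at positions 95–108.
Taking the reverse complement of TAGGGCGTCAC gives GTGACGCCCTA, found at positions 129–139 on the template; the primer anneals here to the top strand with its 3' end pointing upstream.
The product is the template from position 95 through 139 (45 bp).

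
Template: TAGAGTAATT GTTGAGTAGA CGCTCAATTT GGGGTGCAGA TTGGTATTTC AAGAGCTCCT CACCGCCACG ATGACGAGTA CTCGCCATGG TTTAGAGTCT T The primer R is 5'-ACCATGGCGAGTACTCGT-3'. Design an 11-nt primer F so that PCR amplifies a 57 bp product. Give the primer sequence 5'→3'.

5'-TGCAGATTGGT-3'

The reverse primer's reverse complement ACGAGTACTCGCCATGGT matches the template at positions 74–91, so the product ends at position 91.
A 57 bp product then starts at position 91 − 57 + 1 = 35.
The forward primer is identical to the top strand there: TGCAGATTGGT.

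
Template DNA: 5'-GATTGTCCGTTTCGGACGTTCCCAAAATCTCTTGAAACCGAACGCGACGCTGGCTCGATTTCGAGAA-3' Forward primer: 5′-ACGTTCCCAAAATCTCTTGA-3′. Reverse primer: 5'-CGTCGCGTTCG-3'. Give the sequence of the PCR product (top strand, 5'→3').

5'-ACGTTCCCAAAATCTCTTGAAACCGAACGCGACG-3'

The forward primer matches the template at positions 16–35.
Taking the reverse complement of CGTCGCGTTCG gives CGAACGCGACG, found at positions 39–49 on the template; the primer anneals here to the top strand with its 3' end pointing upstream.
The product is the template from position 16 through 49 (34 bp).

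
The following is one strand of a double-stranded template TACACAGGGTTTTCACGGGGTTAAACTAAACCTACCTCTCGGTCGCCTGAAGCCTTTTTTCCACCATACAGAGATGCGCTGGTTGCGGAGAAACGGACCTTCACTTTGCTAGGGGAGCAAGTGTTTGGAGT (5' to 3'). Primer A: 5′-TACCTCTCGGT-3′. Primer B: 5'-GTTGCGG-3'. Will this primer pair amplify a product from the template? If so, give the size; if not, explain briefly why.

No product — both primers anneal to the same strand and extend in the same direction.

Primer A (TACCTCTCGGT) matches the top strand at positions 33–43 (3' end points downstream).
Primer B (GTTGCGG) also matches the top strand directly, at positions 82–88 — its reverse complement CCGCAAC is not present.
Both primers anneal to the bottom strand with 3' ends pointing the same way, so neither can prime synthesis back toward the other.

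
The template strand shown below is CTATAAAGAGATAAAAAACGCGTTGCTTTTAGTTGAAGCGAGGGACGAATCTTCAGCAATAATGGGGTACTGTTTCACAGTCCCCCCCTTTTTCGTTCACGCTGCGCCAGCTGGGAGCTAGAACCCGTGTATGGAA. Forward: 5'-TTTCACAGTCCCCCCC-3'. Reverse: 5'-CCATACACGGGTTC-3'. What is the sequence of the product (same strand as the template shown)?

Forward primer TTTCACAGTCCCCCCC is found on the top strand at positions 73–88.
Taking the reverse complement of CCATACACGGGTTC gives GAACCCGTGTATGG, found at positions 121–134 on the template; the primer anneals here to the top strand with its 3' end pointing upstream.
The product is the template from position 73 through 134 (62 bp).

5'-TTTCACAGTCCCCCCCTTTTTCGTTCACGCTGCGCCAGCTGGGAGCTAGAACCCGTGTATGG-3'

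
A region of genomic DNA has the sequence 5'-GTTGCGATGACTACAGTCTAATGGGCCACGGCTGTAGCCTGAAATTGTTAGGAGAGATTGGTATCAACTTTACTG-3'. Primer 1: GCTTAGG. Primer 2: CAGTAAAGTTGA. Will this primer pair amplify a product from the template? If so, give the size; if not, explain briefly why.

No product — primer 1 has no binding site in the template.

Primer 1 (GCTTAGG) does not match the top strand, and its reverse complement CCTAAGC does not match either.
With no annealing site for primer 1, no amplification occurs.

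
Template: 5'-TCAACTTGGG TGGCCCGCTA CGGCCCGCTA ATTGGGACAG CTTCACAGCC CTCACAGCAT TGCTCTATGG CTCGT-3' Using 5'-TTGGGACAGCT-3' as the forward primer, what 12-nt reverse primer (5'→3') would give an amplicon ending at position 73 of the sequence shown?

5'-GAGCCATAGAGC-3'

The forward primer binds at positions 32–42; the product's 3' end on the top strand is position 73.
The reverse primer anneals to the top strand over positions 62–73, i.e. to GCTCTATGGCTC.
Its sequence written 5'→3' is the reverse complement: GAGCCATAGAGC.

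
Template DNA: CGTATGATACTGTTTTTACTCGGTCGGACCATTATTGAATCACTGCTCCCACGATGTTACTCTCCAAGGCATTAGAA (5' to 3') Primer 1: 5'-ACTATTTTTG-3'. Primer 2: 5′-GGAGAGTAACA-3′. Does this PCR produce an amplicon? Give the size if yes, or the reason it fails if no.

No product — primer 1 has no binding site in the template.

Primer 1 (ACTATTTTTG) does not match the top strand, and its reverse complement CAAAAATAGT does not match either.
With no annealing site for primer 1, no amplification occurs.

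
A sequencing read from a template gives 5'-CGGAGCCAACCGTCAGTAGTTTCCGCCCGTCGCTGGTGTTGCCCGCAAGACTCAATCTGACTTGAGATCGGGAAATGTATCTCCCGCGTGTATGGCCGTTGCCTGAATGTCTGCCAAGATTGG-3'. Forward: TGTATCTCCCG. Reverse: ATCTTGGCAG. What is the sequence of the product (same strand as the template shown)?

Scanning the template, TGTATCTCCCG occurs at positions 76–86; this primer anneals to the bottom strand there with its 3' end pointing downstream.
Reverse complement of the reverse primer: CTGCCAAGAT. This occurs on the top strand at positions 111–120.
The product is the template from position 76 through 120 (45 bp).

5'-TGTATCTCCCGCGTGTATGGCCGTTGCCTGAATGTCTGCCAAGAT-3'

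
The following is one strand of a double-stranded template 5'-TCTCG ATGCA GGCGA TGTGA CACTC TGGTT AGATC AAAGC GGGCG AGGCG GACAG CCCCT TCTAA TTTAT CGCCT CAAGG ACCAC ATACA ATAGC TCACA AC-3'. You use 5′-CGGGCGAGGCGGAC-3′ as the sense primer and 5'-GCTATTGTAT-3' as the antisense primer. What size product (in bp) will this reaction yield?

Forward primer CGGGCGAGGCGGAC is found on the top strand at positions 40–53.
The reverse primer's reverse complement is ATACAATAGC, which matches the template at positions 86–95.
The product runs from position 40 to position 95, so its length is 95 − 40 + 1 = 56 bp.

56 bp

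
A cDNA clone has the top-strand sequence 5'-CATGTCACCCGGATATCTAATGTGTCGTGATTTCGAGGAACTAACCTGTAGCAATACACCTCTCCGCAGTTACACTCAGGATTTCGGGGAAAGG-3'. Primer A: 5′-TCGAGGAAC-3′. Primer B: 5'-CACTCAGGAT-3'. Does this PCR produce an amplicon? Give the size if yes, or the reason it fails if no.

No product — both primers anneal to the same strand and extend in the same direction.

Primer A (TCGAGGAAC) matches the top strand at positions 33–41 (3' end points downstream).
Primer B (CACTCAGGAT) also matches the top strand directly, at positions 73–82 — its reverse complement ATCCTGAGTG is not present.
Both primers anneal to the bottom strand with 3' ends pointing the same way, so neither can prime synthesis back toward the other.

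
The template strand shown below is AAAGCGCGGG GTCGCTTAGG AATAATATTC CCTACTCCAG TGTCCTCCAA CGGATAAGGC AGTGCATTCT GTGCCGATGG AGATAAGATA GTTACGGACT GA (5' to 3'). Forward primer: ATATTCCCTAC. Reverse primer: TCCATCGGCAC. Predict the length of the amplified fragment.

The forward primer matches the template at positions 25–35.
The reverse primer's reverse complement is GTGCCGATGGA, which matches the template at positions 71–81.
Amplicon spans positions 25–81: 57 bp.

57 bp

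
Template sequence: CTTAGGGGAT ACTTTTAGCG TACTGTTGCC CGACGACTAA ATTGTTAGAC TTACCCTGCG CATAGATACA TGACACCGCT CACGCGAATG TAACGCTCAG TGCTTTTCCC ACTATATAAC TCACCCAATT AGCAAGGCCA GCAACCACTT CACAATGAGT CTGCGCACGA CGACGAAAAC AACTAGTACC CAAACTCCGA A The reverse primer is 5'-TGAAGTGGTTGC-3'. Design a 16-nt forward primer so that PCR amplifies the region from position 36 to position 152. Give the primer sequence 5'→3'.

The reverse primer's reverse complement GCAACCACTTCA matches the template at positions 141–152; the product starts at position 36.
The forward primer is identical to the top strand over positions 36–51: ACTAAATTGTTAGACT.

5'-ACTAAATTGTTAGACT-3'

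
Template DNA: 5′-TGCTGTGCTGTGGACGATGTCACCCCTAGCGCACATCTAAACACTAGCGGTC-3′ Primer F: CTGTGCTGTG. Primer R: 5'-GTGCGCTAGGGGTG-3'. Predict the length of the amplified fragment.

32 bp

Scanning the template, CTGTGCTGTG occurs at positions 3–12; this primer anneals to the bottom strand there with its 3' end pointing downstream.
Taking the reverse complement of GTGCGCTAGGGGTG gives CACCCCTAGCGCAC, found at positions 21–34 on the template; the primer anneals here to the top strand with its 3' end pointing upstream.
Product length = (reverse-primer end) − (forward-primer start) + 1 = 34 − 3 + 1 = 32 bp.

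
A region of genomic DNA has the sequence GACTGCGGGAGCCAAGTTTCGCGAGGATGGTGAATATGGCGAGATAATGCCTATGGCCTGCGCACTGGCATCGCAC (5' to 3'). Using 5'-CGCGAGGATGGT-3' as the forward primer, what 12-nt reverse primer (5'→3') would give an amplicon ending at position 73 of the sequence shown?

The forward primer binds at positions 20–31; the product's 3' end on the top strand is position 73.
The reverse primer anneals to the top strand over positions 62–73, i.e. to GCACTGGCATCG.
Its sequence written 5'→3' is the reverse complement: CGATGCCAGTGC.

5'-CGATGCCAGTGC-3'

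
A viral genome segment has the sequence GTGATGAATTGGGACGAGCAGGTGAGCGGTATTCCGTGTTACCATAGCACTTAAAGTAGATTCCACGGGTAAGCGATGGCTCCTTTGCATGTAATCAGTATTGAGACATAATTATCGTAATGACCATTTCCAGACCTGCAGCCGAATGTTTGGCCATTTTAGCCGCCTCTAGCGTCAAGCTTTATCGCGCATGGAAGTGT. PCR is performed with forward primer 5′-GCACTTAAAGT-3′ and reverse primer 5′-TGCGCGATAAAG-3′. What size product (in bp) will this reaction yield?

145 bp

The forward primer matches the template at positions 47–57.
Reverse complement of the reverse primer: CTTTATCGCGCA. This occurs on the top strand at positions 180–191.
Amplicon spans positions 47–191: 145 bp.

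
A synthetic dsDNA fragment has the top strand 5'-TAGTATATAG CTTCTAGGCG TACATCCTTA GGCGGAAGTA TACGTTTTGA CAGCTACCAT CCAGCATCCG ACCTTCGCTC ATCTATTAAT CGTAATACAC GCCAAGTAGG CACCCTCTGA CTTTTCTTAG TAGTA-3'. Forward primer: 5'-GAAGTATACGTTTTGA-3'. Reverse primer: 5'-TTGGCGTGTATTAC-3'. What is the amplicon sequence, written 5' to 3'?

5'-GAAGTATACGTTTTGACAGCTACCATCCAGCATCCGACCTTCGCTCATCTATTAATCGTAATACACGCCAA-3'

The forward primer matches the template at positions 35–50.
Taking the reverse complement of TTGGCGTGTATTAC gives GTAATACACGCCAA, found at positions 92–105 on the template; the primer anneals here to the top strand with its 3' end pointing upstream.
The product is the template from position 35 through 105 (71 bp).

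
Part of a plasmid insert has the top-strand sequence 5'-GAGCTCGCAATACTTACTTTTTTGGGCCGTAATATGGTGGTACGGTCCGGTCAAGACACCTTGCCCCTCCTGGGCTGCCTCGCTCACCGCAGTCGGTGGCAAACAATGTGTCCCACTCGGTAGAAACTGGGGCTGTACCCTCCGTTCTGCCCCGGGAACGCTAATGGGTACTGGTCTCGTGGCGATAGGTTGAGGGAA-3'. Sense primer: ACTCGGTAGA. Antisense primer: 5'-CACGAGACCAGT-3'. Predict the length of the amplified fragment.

67 bp

Scanning the template, ACTCGGTAGA occurs at positions 115–124; this primer anneals to the bottom strand there with its 3' end pointing downstream.
The reverse primer's reverse complement is ACTGGTCTCGTG, which matches the template at positions 170–181.
Amplicon spans positions 115–181: 67 bp.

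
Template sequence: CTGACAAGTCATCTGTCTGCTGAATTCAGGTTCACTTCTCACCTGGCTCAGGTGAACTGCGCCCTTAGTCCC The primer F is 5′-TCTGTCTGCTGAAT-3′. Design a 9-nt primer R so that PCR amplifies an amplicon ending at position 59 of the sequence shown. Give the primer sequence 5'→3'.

5'-CAGTTCACC-3'

The forward primer binds at positions 12–25; the product's 3' end on the top strand is position 59.
The reverse primer anneals to the top strand over positions 51–59, i.e. to GGTGAACTG.
Its sequence written 5'→3' is the reverse complement: CAGTTCACC.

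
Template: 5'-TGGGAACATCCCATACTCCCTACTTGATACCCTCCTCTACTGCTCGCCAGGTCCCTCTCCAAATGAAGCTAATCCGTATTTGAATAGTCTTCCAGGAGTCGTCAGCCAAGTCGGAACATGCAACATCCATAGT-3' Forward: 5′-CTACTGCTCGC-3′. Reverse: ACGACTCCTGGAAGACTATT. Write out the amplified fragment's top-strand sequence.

5'-CTACTGCTCGCCAGGTCCCTCTCCAAATGAAGCTAATCCGTATTTGAATAGTCTTCCAGGAGTCGT-3'

Forward primer CTACTGCTCGC is found on the top strand at positions 37–47.
Taking the reverse complement of ACGACTCCTGGAAGACTATT gives AATAGTCTTCCAGGAGTCGT, found at positions 83–102 on the template; the primer anneals here to the top strand with its 3' end pointing upstream.
The product is the template from position 37 through 102 (66 bp).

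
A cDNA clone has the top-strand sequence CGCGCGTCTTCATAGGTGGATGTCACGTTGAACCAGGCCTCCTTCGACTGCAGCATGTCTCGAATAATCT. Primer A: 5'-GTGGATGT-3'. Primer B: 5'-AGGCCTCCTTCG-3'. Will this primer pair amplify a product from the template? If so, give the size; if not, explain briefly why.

No product — both primers anneal to the same strand and extend in the same direction.

Primer A (GTGGATGT) matches the top strand at positions 16–23 (3' end points downstream).
Primer B (AGGCCTCCTTCG) also matches the top strand directly, at positions 35–46 — its reverse complement CGAAGGAGGCCT is not present.
Both primers anneal to the bottom strand with 3' ends pointing the same way, so neither can prime synthesis back toward the other.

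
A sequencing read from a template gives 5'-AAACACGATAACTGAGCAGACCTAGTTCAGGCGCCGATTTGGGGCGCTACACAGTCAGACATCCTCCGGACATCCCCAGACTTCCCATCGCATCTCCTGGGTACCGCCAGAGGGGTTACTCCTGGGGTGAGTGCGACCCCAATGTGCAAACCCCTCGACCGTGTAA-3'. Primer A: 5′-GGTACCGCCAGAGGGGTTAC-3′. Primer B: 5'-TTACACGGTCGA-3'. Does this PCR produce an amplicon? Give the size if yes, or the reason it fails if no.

Yes — a 67 bp product.

Primer A (GGTACCGCCAGAGGGGTTAC) matches the top strand at positions 100–119; it acts as a forward primer.
Primer B's reverse complement is TCGACCGTGTAA, matching the top strand at positions 155–166; it acts as a reverse primer.
The 3' ends face each other across positions 100–166, giving a 67 bp product.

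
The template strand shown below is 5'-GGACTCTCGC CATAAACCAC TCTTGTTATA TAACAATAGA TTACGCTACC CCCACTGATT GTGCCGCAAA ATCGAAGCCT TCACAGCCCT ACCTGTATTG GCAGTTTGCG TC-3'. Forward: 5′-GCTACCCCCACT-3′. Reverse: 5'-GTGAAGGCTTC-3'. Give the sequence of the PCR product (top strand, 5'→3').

5'-GCTACCCCCACTGATTGTGCCGCAAAATCGAAGCCTTCAC-3'

The forward primer matches the template at positions 45–56.
Reverse complement of the reverse primer: GAAGCCTTCAC. This occurs on the top strand at positions 74–84.
The product is the template from position 45 through 84 (40 bp).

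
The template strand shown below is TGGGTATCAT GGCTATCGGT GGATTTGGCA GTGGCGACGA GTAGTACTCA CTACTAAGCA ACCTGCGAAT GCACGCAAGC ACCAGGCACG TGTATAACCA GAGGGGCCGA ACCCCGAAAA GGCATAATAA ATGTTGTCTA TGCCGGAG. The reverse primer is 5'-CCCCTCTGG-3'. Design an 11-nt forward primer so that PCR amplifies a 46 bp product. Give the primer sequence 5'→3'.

5'-ACCTGCGAATG-3'

The reverse primer's reverse complement CCAGAGGGG matches the template at positions 98–106, so the product ends at position 106.
A 46 bp product then starts at position 106 − 46 + 1 = 61.
The forward primer is identical to the top strand there: ACCTGCGAATG.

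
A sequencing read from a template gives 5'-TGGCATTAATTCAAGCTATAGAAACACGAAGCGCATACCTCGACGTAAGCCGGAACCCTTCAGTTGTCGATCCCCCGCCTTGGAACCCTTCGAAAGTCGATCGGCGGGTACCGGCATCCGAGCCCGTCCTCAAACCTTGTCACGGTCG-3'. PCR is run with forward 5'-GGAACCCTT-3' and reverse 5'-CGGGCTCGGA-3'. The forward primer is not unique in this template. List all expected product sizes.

75 bp, 45 bp

The forward primer GGAACCCTT matches the top strand at positions 52–60, 82–90.
The reverse primer's reverse complement is TCCGAGCCCG, matching at positions 117–126.
Each forward site pairs with the reverse site to give a product ending at position 126: sizes 75, 45 bp.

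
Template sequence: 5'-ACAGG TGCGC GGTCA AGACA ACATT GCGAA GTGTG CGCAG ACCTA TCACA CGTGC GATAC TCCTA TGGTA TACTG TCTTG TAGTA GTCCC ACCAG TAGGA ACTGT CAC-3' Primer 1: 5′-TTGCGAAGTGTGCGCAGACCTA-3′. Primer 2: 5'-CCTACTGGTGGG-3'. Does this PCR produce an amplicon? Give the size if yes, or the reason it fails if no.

Primer 1 (TTGCGAAGTGTGCGCAGACCTA) matches the top strand at positions 24–45; it acts as a forward primer.
Primer 2's reverse complement is CCCACCAGTAGG, matching the top strand at positions 88–99; it acts as a reverse primer.
The 3' ends face each other across positions 24–99, giving a 76 bp product.

Yes — a 76 bp product.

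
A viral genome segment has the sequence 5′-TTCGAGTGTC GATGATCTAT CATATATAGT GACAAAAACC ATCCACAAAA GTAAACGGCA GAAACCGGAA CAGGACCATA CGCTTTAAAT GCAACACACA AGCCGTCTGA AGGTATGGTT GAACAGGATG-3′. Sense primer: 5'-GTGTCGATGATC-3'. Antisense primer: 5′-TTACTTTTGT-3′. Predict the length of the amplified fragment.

Scanning the template, GTGTCGATGATC occurs at positions 6–17; this primer anneals to the bottom strand there with its 3' end pointing downstream.
Taking the reverse complement of TTACTTTTGT gives ACAAAAGTAA, found at positions 45–54 on the template; the primer anneals here to the top strand with its 3' end pointing upstream.
Product length = (reverse-primer end) − (forward-primer start) + 1 = 54 − 6 + 1 = 49 bp.

49 bp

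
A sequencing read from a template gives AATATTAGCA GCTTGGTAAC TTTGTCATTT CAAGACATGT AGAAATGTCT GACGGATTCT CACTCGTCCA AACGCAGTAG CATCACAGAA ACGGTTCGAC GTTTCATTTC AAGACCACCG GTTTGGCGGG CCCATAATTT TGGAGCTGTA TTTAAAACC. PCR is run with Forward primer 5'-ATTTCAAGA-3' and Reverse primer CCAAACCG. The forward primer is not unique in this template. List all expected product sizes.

100 bp, 21 bp

The forward primer ATTTCAAGA matches the top strand at positions 27–35, 106–114.
The reverse primer's reverse complement is CGGTTTGG, matching at positions 119–126.
Each forward site pairs with the reverse site to give a product ending at position 126: sizes 100, 21 bp.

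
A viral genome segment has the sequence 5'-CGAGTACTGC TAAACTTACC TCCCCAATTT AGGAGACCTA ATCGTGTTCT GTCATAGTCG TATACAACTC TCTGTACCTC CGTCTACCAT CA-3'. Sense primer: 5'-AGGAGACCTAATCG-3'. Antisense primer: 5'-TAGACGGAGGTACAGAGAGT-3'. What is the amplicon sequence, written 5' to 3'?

5'-AGGAGACCTAATCGTGTTCTGTCATAGTCGTATACAACTCTCTGTACCTCCGTCTA-3'

The forward primer matches the template at positions 31–44.
Reverse complement of the reverse primer: ACTCTCTGTACCTCCGTCTA. This occurs on the top strand at positions 67–86.
The product is the template from position 31 through 86 (56 bp).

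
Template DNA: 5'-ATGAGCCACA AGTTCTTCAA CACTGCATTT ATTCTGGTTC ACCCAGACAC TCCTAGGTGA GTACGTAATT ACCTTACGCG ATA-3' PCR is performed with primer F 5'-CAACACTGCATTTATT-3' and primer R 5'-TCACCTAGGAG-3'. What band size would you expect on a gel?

Forward primer CAACACTGCATTTATT is found on the top strand at positions 18–33.
The reverse primer's reverse complement is CTCCTAGGTGA, which matches the template at positions 50–60.
Amplicon spans positions 18–60: 43 bp.

43 bp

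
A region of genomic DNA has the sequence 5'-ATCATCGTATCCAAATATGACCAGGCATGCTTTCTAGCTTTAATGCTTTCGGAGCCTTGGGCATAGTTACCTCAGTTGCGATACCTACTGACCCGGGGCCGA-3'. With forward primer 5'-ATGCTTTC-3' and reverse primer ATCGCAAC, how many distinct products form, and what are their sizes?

The forward primer ATGCTTTC matches the top strand at positions 27–34, 43–50.
The reverse primer's reverse complement is GTTGCGAT, matching at positions 75–82.
Each forward site pairs with the reverse site to give a product ending at position 82: sizes 56, 40 bp.

Two products: 56 bp, 40 bp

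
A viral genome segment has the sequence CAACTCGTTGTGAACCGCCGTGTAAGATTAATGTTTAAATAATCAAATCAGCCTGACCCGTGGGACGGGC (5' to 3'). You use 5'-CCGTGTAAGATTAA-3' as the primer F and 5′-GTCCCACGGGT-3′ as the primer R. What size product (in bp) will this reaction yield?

49 bp

Scanning the template, CCGTGTAAGATTAA occurs at positions 18–31; this primer anneals to the bottom strand there with its 3' end pointing downstream.
The reverse primer's reverse complement is ACCCGTGGGAC, which matches the template at positions 56–66.
The product runs from position 18 to position 66, so its length is 66 − 18 + 1 = 49 bp.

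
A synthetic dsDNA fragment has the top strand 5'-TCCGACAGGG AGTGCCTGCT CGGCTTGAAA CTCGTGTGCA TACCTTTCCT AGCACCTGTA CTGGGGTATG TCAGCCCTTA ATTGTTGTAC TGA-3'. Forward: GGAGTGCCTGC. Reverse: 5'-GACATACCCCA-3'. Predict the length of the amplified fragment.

64 bp

Forward primer GGAGTGCCTGC is found on the top strand at positions 9–19.
The reverse primer's reverse complement is TGGGGTATGTC, which matches the template at positions 62–72.
The product runs from position 9 to position 72, so its length is 72 − 9 + 1 = 64 bp.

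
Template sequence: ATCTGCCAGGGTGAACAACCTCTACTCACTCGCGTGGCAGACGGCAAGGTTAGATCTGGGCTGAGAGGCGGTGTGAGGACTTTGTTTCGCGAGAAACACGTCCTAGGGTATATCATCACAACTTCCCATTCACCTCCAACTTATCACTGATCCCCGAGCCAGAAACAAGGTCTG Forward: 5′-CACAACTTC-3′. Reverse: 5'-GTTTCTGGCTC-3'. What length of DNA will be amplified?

50 bp

Scanning the template, CACAACTTC occurs at positions 117–125; this primer anneals to the bottom strand there with its 3' end pointing downstream.
Taking the reverse complement of GTTTCTGGCTC gives GAGCCAGAAAC, found at positions 156–166 on the template; the primer anneals here to the top strand with its 3' end pointing upstream.
The product runs from position 117 to position 166, so its length is 166 − 117 + 1 = 50 bp.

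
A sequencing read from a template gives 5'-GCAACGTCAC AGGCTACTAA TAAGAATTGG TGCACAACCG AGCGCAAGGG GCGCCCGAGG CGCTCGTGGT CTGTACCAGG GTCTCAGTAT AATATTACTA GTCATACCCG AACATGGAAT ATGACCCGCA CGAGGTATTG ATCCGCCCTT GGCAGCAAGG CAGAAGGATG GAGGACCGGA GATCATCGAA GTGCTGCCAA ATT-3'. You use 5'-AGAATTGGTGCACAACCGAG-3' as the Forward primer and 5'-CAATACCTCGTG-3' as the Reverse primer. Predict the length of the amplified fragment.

Scanning the template, AGAATTGGTGCACAACCGAG occurs at positions 23–42; this primer anneals to the bottom strand there with its 3' end pointing downstream.
The reverse primer's reverse complement is CACGAGGTATTG, which matches the template at positions 129–140.
The product runs from position 23 to position 140, so its length is 140 − 23 + 1 = 118 bp.

118 bp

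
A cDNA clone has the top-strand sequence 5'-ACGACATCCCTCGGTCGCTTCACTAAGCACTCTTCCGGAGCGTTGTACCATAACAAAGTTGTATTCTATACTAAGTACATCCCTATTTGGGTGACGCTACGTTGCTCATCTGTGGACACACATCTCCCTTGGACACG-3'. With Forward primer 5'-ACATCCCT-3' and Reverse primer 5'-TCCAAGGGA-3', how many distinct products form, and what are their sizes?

Two products: 130 bp, 57 bp

The forward primer ACATCCCT matches the top strand at positions 4–11, 77–84.
The reverse primer's reverse complement is TCCCTTGGA, matching at positions 125–133.
Each forward site pairs with the reverse site to give a product ending at position 133: sizes 130, 57 bp.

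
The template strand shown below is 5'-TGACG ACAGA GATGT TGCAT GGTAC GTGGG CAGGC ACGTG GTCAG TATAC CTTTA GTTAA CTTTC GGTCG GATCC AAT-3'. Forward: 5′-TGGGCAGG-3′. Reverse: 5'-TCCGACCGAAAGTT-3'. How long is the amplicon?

Scanning the template, TGGGCAGG occurs at positions 27–34; this primer anneals to the bottom strand there with its 3' end pointing downstream.
Reverse complement of the reverse primer: AACTTTCGGTCGGA. This occurs on the top strand at positions 59–72.
The product runs from position 27 to position 72, so its length is 72 − 27 + 1 = 46 bp.

46 bp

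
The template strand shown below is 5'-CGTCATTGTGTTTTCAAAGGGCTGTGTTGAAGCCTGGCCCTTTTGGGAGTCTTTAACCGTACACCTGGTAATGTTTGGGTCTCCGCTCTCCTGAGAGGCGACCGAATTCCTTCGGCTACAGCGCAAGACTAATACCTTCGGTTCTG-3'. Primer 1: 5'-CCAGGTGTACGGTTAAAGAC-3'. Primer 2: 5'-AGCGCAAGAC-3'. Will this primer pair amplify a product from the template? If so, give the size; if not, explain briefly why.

No product — the primers' 3' ends point away from each other.

Primer 1 (CCAGGTGTACGGTTAAAGAC) has reverse complement GTCTTTAACCGTACACCTGG, which matches the top strand at positions 49–68; primer 1 anneals to the top strand there with its 3' end pointing upstream toward position 49.
Primer 2 (AGCGCAAGAC) matches the top strand directly at positions 120–129; it anneals to the bottom strand with its 3' end pointing downstream toward position 129.
The 3' ends diverge (primer 1 extends toward position 1, primer 2 toward position 146), so the primers never converge on a shared product.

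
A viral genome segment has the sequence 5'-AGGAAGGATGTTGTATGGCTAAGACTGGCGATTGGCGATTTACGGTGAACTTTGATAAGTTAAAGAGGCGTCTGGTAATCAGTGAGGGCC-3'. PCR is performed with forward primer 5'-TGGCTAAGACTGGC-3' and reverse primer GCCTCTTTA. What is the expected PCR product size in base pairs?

The forward primer matches the template at positions 16–29.
Taking the reverse complement of GCCTCTTTA gives TAAAGAGGC, found at positions 61–69 on the template; the primer anneals here to the top strand with its 3' end pointing upstream.
The product runs from position 16 to position 69, so its length is 69 − 16 + 1 = 54 bp.

54 bp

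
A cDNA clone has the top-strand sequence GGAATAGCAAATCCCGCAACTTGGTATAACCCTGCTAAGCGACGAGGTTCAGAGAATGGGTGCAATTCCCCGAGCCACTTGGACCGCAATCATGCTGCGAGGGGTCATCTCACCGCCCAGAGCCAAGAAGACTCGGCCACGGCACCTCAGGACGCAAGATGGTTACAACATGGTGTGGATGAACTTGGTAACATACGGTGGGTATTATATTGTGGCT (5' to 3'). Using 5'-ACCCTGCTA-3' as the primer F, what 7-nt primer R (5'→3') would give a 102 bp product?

The forward primer binds at positions 29–37, so a 102 bp product ends at position 29 + 102 − 1 = 130.
The reverse primer anneals to the top strand over positions 124–130, i.e. to CAAGAAG.
Its sequence written 5'→3' is the reverse complement: CTTCTTG.

5'-CTTCTTG-3'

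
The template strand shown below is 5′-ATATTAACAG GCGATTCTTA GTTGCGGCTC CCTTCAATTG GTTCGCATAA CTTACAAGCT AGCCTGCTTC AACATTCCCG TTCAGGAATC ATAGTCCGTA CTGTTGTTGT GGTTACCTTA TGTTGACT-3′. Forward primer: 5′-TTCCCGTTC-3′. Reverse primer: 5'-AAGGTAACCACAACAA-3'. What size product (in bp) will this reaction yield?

45 bp

The forward primer matches the template at positions 75–83.
The reverse primer's reverse complement is TTGTTGTGGTTACCTT, which matches the template at positions 104–119.
The product runs from position 75 to position 119, so its length is 119 − 75 + 1 = 45 bp.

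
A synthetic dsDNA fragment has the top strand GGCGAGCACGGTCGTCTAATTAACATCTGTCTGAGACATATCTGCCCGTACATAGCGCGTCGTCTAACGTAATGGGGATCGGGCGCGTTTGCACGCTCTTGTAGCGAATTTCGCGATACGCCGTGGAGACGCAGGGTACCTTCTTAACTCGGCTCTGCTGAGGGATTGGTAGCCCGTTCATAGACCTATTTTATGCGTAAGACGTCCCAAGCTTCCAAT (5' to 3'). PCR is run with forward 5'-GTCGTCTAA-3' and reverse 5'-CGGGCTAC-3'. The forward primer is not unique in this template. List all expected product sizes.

166 bp, 118 bp

The forward primer GTCGTCTAA matches the top strand at positions 11–19, 59–67.
The reverse primer's reverse complement is GTAGCCCG, matching at positions 169–176.
Each forward site pairs with the reverse site to give a product ending at position 176: sizes 166, 118 bp.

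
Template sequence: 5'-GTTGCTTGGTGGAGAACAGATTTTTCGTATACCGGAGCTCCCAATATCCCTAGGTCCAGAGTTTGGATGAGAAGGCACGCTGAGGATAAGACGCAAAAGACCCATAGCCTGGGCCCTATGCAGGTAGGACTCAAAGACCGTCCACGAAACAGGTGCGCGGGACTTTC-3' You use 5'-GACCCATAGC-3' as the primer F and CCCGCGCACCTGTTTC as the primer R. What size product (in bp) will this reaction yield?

63 bp

The forward primer matches the template at positions 99–108.
The reverse primer's reverse complement is GAAACAGGTGCGCGGG, which matches the template at positions 146–161.
Amplicon spans positions 99–161: 63 bp.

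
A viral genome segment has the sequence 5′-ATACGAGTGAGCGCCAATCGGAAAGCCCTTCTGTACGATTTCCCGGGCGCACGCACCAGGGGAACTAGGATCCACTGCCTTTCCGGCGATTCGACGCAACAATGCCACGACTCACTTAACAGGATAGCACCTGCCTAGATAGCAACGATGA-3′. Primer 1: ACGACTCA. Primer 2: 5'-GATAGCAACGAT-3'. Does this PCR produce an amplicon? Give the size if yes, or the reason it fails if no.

Primer 1 (ACGACTCA) matches the top strand at positions 107–114 (3' end points downstream).
Primer 2 (GATAGCAACGAT) also matches the top strand directly, at positions 138–149 — its reverse complement ATCGTTGCTATC is not present.
Both primers anneal to the bottom strand with 3' ends pointing the same way, so neither can prime synthesis back toward the other.

No product — both primers anneal to the same strand and extend in the same direction.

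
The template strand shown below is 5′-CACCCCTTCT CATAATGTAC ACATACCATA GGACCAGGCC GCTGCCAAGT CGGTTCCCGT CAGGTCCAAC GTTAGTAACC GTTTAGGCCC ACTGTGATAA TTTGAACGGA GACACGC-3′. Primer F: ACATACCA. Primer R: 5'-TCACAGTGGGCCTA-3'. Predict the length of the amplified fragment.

Forward primer ACATACCA is found on the top strand at positions 21–28.
The reverse primer's reverse complement is TAGGCCCACTGTGA, which matches the template at positions 84–97.
Product length = (reverse-primer end) − (forward-primer start) + 1 = 97 − 21 + 1 = 77 bp.

77 bp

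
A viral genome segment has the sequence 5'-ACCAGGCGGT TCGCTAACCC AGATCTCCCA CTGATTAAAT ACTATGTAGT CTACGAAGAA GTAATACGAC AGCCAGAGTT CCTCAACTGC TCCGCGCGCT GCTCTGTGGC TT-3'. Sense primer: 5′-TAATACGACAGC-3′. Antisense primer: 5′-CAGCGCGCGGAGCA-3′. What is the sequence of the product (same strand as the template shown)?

Scanning the template, TAATACGACAGC occurs at positions 62–73; this primer anneals to the bottom strand there with its 3' end pointing downstream.
Taking the reverse complement of CAGCGCGCGGAGCA gives TGCTCCGCGCGCTG, found at positions 88–101 on the template; the primer anneals here to the top strand with its 3' end pointing upstream.
The product is the template from position 62 through 101 (40 bp).

5'-TAATACGACAGCCAGAGTTCCTCAACTGCTCCGCGCGCTG-3'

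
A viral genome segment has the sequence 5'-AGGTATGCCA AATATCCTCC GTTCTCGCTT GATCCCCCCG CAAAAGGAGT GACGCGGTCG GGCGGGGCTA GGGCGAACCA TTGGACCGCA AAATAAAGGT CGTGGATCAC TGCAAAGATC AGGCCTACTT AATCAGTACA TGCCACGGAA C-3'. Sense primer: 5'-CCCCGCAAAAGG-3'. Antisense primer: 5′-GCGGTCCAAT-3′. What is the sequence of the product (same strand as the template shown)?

5'-CCCCGCAAAAGGAGTGACGCGGTCGGGCGGGGCTAGGGCGAACCATTGGACCGC-3'

The forward primer matches the template at positions 36–47.
The reverse primer's reverse complement is ATTGGACCGC, which matches the template at positions 80–89.
The product is the template from position 36 through 89 (54 bp).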